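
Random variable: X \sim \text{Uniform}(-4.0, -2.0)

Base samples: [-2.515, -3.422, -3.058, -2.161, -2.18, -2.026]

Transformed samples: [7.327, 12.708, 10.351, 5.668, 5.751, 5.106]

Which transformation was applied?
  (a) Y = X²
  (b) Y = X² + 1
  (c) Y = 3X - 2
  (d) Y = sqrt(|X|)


Checking option (b) Y = X² + 1:
  X = -2.515 -> Y = 7.327 ✓
  X = -3.422 -> Y = 12.708 ✓
  X = -3.058 -> Y = 10.351 ✓
All samples match this transformation.

(b) X² + 1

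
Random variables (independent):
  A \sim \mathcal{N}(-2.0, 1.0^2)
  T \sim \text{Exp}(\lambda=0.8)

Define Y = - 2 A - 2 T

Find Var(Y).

For independent RVs: Var(aX + bY) = a²Var(X) + b²Var(Y)
Var(A) = 1
Var(T) = 1.5625
Var(Y) = (-2)²*1 + (-2)²*1.5625
= 4*1 + 4*1.5625 = 10.25

10.25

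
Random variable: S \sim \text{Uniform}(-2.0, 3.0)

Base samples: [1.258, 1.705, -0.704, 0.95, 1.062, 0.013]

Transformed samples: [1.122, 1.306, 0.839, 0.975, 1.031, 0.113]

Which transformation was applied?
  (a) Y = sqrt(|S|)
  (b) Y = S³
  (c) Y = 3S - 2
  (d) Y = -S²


Checking option (a) Y = sqrt(|S|):
  S = 1.258 -> Y = 1.122 ✓
  S = 1.705 -> Y = 1.306 ✓
  S = -0.704 -> Y = 0.839 ✓
All samples match this transformation.

(a) sqrt(|S|)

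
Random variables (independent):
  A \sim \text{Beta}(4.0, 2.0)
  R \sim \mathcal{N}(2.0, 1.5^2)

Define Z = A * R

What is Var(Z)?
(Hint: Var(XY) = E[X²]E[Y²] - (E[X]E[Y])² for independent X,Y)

Var(XY) = E[X²]E[Y²] - (E[X]E[Y])²
E[A] = 0.66666667, Var(A) = 0.031746032
E[R] = 2, Var(R) = 2.25
E[A²] = 0.031746032 + 0.66666667² = 0.47619048
E[R²] = 2.25 + 2² = 6.25
Var(Z) = 0.47619048*6.25 - (0.66666667*2)²
= 2.9761905 - 1.7777778 = 1.1984127

1.1984127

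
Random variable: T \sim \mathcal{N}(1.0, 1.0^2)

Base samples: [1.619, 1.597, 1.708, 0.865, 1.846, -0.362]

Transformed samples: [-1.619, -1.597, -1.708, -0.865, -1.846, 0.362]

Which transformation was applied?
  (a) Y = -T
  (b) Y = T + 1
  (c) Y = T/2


Checking option (a) Y = -T:
  T = 1.619 -> Y = -1.619 ✓
  T = 1.597 -> Y = -1.597 ✓
  T = 1.708 -> Y = -1.708 ✓
All samples match this transformation.

(a) -T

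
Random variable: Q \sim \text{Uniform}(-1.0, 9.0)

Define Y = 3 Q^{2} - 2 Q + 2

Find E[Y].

E[Y] = 3*E[Q²] - 2*E[Q] + 2
E[Q] = 4
E[Q²] = Var(Q) + (E[Q])² = 8.3333333 + 16 = 24.333333
E[Y] = 3*24.333333 - 2*4 + 2 = 67

67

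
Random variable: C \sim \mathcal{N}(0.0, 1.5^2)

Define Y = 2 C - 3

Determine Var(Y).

For Y = aC + b: Var(Y) = a² * Var(C)
Var(C) = 1.5^2 = 2.25
Var(Y) = 2² * 2.25 = 4 * 2.25 = 9

9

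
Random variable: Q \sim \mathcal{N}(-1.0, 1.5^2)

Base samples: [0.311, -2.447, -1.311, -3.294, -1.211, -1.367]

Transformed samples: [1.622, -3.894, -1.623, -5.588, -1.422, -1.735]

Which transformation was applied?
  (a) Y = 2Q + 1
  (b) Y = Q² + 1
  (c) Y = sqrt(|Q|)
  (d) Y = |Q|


Checking option (a) Y = 2Q + 1:
  Q = 0.311 -> Y = 1.622 ✓
  Q = -2.447 -> Y = -3.894 ✓
  Q = -1.311 -> Y = -1.623 ✓
All samples match this transformation.

(a) 2Q + 1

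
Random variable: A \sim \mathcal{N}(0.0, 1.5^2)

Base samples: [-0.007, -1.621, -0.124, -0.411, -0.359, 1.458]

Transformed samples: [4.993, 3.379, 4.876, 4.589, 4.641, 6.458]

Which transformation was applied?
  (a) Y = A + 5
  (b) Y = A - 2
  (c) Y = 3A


Checking option (a) Y = A + 5:
  A = -0.007 -> Y = 4.993 ✓
  A = -1.621 -> Y = 3.379 ✓
  A = -0.124 -> Y = 4.876 ✓
All samples match this transformation.

(a) A + 5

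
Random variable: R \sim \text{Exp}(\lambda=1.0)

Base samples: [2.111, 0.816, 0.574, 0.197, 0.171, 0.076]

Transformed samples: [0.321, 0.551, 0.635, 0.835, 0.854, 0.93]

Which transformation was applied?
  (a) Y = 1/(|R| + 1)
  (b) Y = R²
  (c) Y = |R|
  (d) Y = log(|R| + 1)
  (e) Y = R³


Checking option (a) Y = 1/(|R| + 1):
  R = 2.111 -> Y = 0.321 ✓
  R = 0.816 -> Y = 0.551 ✓
  R = 0.574 -> Y = 0.635 ✓
All samples match this transformation.

(a) 1/(|R| + 1)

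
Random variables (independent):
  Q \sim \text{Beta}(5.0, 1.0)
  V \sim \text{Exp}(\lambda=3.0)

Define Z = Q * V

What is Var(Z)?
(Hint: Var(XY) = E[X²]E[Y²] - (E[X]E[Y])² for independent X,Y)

Var(XY) = E[X²]E[Y²] - (E[X]E[Y])²
E[Q] = 0.83333333, Var(Q) = 0.01984127
E[V] = 0.33333333, Var(V) = 0.11111111
E[Q²] = 0.01984127 + 0.83333333² = 0.71428571
E[V²] = 0.11111111 + 0.33333333² = 0.22222222
Var(Z) = 0.71428571*0.22222222 - (0.83333333*0.33333333)²
= 0.15873016 - 0.077160494 = 0.081569665

0.081569665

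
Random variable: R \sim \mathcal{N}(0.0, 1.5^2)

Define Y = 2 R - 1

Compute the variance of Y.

For Y = aR + b: Var(Y) = a² * Var(R)
Var(R) = 1.5^2 = 2.25
Var(Y) = 2² * 2.25 = 4 * 2.25 = 9

9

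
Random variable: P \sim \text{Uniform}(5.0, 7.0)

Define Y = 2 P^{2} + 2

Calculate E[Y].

E[Y] = 2*E[P²] + 2
E[P] = 6
E[P²] = Var(P) + (E[P])² = 0.33333333 + 36 = 36.333333
E[Y] = 2*36.333333 + 2 = 74.666667

74.666667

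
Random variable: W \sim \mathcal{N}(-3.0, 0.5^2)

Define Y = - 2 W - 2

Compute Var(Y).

For Y = aW + b: Var(Y) = a² * Var(W)
Var(W) = 0.5^2 = 0.25
Var(Y) = (-2)² * 0.25 = 4 * 0.25 = 1

1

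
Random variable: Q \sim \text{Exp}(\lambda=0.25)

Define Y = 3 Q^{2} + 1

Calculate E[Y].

E[Y] = 3*E[Q²] + 1
E[Q] = 4
E[Q²] = Var(Q) + (E[Q])² = 16 + 16 = 32
E[Y] = 3*32 + 1 = 97

97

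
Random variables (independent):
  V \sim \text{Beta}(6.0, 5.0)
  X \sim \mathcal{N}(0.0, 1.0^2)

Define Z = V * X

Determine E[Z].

For independent RVs: E[XY] = E[X]*E[Y]
E[V] = 0.54545455
E[X] = 0
E[Z] = 0.54545455 * 0 = 0

0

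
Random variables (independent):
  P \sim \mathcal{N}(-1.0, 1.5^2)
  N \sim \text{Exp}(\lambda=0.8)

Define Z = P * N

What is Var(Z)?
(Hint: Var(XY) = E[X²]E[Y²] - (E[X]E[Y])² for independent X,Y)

Var(XY) = E[X²]E[Y²] - (E[X]E[Y])²
E[P] = -1, Var(P) = 2.25
E[N] = 1.25, Var(N) = 1.5625
E[P²] = 2.25 + (-1)² = 3.25
E[N²] = 1.5625 + 1.25² = 3.125
Var(Z) = 3.25*3.125 - (-1*1.25)²
= 10.15625 - 1.5625 = 8.59375

8.59375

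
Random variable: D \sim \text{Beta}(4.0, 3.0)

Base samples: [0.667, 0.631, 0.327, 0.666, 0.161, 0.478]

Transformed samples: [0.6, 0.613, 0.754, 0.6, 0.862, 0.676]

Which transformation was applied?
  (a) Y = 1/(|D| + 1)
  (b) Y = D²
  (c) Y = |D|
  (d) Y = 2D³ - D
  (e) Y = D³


Checking option (a) Y = 1/(|D| + 1):
  D = 0.667 -> Y = 0.6 ✓
  D = 0.631 -> Y = 0.613 ✓
  D = 0.327 -> Y = 0.754 ✓
All samples match this transformation.

(a) 1/(|D| + 1)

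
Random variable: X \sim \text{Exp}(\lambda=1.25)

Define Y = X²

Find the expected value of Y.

Using E[X²] = Var(X) + (E[X])²:
E[X] = 0.8
Var(X) = 1/1.25^2 = 0.64
E[X²] = 0.64 + 0.8² = 0.64 + 0.64 = 1.28

1.28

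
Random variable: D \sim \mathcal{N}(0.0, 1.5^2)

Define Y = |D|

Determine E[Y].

For X ~ N(0, 1.5²), E[|X|] = sigma * sqrt(2/pi)
= 1.5 * sqrt(2/pi) = 1.1968268

1.1968268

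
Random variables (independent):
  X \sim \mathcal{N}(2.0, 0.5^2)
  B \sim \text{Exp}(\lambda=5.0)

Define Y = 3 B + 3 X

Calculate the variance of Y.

For independent RVs: Var(aX + bY) = a²Var(X) + b²Var(Y)
Var(X) = 0.25
Var(B) = 0.04
Var(Y) = 3²*0.25 + 3²*0.04
= 9*0.25 + 9*0.04 = 2.61

2.61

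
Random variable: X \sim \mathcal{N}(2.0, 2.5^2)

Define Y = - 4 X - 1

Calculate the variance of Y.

For Y = aX + b: Var(Y) = a² * Var(X)
Var(X) = 2.5^2 = 6.25
Var(Y) = (-4)² * 6.25 = 16 * 6.25 = 100

100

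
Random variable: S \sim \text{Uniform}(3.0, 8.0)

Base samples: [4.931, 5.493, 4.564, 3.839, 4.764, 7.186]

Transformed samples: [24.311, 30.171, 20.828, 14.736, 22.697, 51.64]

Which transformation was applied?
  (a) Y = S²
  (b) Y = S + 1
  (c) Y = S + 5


Checking option (a) Y = S²:
  S = 4.931 -> Y = 24.311 ✓
  S = 5.493 -> Y = 30.171 ✓
  S = 4.564 -> Y = 20.828 ✓
All samples match this transformation.

(a) S²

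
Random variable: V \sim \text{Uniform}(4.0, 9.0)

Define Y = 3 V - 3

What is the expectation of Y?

For Y = 3V - 3:
E[Y] = 3 * E[V] - 3
E[V] = (4 + 9)/2 = 6.5
E[Y] = 3 * 6.5 - 3 = 16.5

16.5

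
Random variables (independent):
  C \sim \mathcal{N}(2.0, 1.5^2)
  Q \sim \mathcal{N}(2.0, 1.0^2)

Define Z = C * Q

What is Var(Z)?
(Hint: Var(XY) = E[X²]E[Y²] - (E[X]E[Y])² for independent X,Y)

Var(XY) = E[X²]E[Y²] - (E[X]E[Y])²
E[C] = 2, Var(C) = 2.25
E[Q] = 2, Var(Q) = 1
E[C²] = 2.25 + 2² = 6.25
E[Q²] = 1 + 2² = 5
Var(Z) = 6.25*5 - (2*2)²
= 31.25 - 16 = 15.25

15.25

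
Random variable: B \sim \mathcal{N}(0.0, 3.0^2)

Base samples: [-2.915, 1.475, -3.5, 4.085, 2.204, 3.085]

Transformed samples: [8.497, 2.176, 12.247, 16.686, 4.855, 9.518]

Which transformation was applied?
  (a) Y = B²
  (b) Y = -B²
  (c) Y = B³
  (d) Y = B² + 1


Checking option (a) Y = B²:
  B = -2.915 -> Y = 8.497 ✓
  B = 1.475 -> Y = 2.176 ✓
  B = -3.5 -> Y = 12.247 ✓
All samples match this transformation.

(a) B²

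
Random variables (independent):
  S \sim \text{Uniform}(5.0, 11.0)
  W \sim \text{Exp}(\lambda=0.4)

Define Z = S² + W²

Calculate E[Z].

E[Z] = E[S²] + E[W²]
E[S²] = Var(S) + E[S]² = 3 + 64 = 67
E[W²] = Var(W) + E[W]² = 6.25 + 6.25 = 12.5
E[Z] = 67 + 12.5 = 79.5

79.5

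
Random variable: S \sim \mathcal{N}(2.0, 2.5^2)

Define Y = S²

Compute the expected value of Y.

Using E[X²] = Var(X) + (E[X])²:
E[S] = 2
Var(S) = 2.5^2 = 6.25
E[S²] = 6.25 + 2² = 6.25 + 4 = 10.25

10.25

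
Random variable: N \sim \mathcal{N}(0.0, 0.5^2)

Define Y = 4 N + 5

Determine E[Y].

For Y = 4N + 5:
E[Y] = 4 * E[N] + 5
E[N] = 0.0 = 0
E[Y] = 4 * 0 + 5 = 5

5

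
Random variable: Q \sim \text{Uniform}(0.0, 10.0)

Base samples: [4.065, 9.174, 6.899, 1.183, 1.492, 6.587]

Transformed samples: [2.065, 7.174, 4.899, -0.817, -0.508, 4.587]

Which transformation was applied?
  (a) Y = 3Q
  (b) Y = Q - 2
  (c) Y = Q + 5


Checking option (b) Y = Q - 2:
  Q = 4.065 -> Y = 2.065 ✓
  Q = 9.174 -> Y = 7.174 ✓
  Q = 6.899 -> Y = 4.899 ✓
All samples match this transformation.

(b) Q - 2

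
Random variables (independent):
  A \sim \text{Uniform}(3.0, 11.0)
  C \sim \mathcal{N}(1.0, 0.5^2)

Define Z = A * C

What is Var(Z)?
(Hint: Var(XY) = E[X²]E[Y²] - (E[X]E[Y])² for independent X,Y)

Var(XY) = E[X²]E[Y²] - (E[X]E[Y])²
E[A] = 7, Var(A) = 5.3333333
E[C] = 1, Var(C) = 0.25
E[A²] = 5.3333333 + 7² = 54.333333
E[C²] = 0.25 + 1² = 1.25
Var(Z) = 54.333333*1.25 - (7*1)²
= 67.916667 - 49 = 18.916667

18.916667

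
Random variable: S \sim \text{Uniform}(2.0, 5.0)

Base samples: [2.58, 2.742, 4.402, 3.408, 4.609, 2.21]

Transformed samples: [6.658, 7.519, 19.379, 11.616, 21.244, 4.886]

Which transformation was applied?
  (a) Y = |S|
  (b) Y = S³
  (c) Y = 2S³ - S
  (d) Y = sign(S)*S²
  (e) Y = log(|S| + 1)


Checking option (d) Y = sign(S)*S²:
  S = 2.58 -> Y = 6.658 ✓
  S = 2.742 -> Y = 7.519 ✓
  S = 4.402 -> Y = 19.379 ✓
All samples match this transformation.

(d) sign(S)*S²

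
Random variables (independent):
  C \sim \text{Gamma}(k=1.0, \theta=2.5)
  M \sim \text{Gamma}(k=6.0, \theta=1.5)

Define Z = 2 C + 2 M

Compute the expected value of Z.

E[Z] = 2*E[C] + 2*E[M]
E[C] = 2.5
E[M] = 9
E[Z] = 2*2.5 + 2*9 = 23

23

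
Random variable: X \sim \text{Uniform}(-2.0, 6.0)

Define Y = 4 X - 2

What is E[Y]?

For Y = 4X - 2:
E[Y] = 4 * E[X] - 2
E[X] = (-2 + 6)/2 = 2
E[Y] = 4 * 2 - 2 = 6

6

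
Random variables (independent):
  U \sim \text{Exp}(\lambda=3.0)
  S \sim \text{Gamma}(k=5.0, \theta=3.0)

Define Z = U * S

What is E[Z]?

For independent RVs: E[XY] = E[X]*E[Y]
E[U] = 0.33333333
E[S] = 15
E[Z] = 0.33333333 * 15 = 5

5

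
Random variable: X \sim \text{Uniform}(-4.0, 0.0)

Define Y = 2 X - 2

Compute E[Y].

For Y = 2X - 2:
E[Y] = 2 * E[X] - 2
E[X] = (-4 + 0)/2 = -2
E[Y] = 2 * (-2) - 2 = -6

-6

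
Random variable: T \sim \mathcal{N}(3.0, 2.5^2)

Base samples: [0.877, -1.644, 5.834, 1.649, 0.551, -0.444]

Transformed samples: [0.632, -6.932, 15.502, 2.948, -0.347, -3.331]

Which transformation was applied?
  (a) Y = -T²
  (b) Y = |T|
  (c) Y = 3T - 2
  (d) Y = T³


Checking option (c) Y = 3T - 2:
  T = 0.877 -> Y = 0.632 ✓
  T = -1.644 -> Y = -6.932 ✓
  T = 5.834 -> Y = 15.502 ✓
All samples match this transformation.

(c) 3T - 2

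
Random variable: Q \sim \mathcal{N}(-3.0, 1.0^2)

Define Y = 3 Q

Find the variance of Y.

For Y = aQ + b: Var(Y) = a² * Var(Q)
Var(Q) = 1.0^2 = 1
Var(Y) = 3² * 1 = 9 * 1 = 9

9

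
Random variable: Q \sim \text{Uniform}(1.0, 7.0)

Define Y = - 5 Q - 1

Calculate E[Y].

For Y = -5Q - 1:
E[Y] = -5 * E[Q] - 1
E[Q] = (1 + 7)/2 = 4
E[Y] = -5 * 4 - 1 = -21

-21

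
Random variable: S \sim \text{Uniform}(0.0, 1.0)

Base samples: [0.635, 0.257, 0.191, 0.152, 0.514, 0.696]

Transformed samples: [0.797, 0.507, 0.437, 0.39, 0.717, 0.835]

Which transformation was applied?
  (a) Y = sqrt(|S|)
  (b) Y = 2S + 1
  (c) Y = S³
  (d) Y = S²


Checking option (a) Y = sqrt(|S|):
  S = 0.635 -> Y = 0.797 ✓
  S = 0.257 -> Y = 0.507 ✓
  S = 0.191 -> Y = 0.437 ✓
All samples match this transformation.

(a) sqrt(|S|)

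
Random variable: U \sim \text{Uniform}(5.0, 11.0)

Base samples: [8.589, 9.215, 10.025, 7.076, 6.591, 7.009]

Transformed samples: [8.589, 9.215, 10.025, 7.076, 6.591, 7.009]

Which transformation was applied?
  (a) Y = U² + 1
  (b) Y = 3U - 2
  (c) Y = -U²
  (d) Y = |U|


Checking option (d) Y = |U|:
  U = 8.589 -> Y = 8.589 ✓
  U = 9.215 -> Y = 9.215 ✓
  U = 10.025 -> Y = 10.025 ✓
All samples match this transformation.

(d) |U|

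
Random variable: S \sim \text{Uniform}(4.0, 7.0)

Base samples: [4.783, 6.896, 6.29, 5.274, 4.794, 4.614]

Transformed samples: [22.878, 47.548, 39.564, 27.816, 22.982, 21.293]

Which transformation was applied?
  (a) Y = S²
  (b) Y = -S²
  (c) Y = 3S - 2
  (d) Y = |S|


Checking option (a) Y = S²:
  S = 4.783 -> Y = 22.878 ✓
  S = 6.896 -> Y = 47.548 ✓
  S = 6.29 -> Y = 39.564 ✓
All samples match this transformation.

(a) S²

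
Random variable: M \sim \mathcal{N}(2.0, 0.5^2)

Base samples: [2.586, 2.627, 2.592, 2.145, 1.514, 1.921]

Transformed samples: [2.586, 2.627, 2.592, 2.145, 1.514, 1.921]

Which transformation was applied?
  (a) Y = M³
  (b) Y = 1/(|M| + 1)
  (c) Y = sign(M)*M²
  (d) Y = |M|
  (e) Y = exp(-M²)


Checking option (d) Y = |M|:
  M = 2.586 -> Y = 2.586 ✓
  M = 2.627 -> Y = 2.627 ✓
  M = 2.592 -> Y = 2.592 ✓
All samples match this transformation.

(d) |M|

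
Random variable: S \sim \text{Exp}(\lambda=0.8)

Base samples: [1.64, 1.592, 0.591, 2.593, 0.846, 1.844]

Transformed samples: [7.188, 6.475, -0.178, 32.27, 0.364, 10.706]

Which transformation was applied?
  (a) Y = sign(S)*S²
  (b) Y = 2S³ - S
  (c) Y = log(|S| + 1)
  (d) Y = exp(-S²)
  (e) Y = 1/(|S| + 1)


Checking option (b) Y = 2S³ - S:
  S = 1.64 -> Y = 7.188 ✓
  S = 1.592 -> Y = 6.475 ✓
  S = 0.591 -> Y = -0.178 ✓
All samples match this transformation.

(b) 2S³ - S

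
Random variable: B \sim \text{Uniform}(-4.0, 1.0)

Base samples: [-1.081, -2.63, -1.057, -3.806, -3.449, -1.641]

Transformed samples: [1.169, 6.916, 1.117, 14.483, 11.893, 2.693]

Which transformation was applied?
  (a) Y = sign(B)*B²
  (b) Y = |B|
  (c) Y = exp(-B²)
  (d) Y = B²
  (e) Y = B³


Checking option (d) Y = B²:
  B = -1.081 -> Y = 1.169 ✓
  B = -2.63 -> Y = 6.916 ✓
  B = -1.057 -> Y = 1.117 ✓
All samples match this transformation.

(d) B²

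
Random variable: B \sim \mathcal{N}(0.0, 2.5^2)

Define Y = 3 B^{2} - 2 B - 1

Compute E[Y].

E[Y] = 3*E[B²] - 2*E[B] - 1
E[B] = 0
E[B²] = Var(B) + (E[B])² = 6.25 + 0 = 6.25
E[Y] = 3*6.25 - 2*0 - 1 = 17.75

17.75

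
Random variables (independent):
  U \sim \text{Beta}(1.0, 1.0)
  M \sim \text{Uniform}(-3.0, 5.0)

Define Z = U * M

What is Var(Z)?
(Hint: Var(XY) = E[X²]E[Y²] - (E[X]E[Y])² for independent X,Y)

Var(XY) = E[X²]E[Y²] - (E[X]E[Y])²
E[U] = 0.5, Var(U) = 0.083333333
E[M] = 1, Var(M) = 5.3333333
E[U²] = 0.083333333 + 0.5² = 0.33333333
E[M²] = 5.3333333 + 1² = 6.3333333
Var(Z) = 0.33333333*6.3333333 - (0.5*1)²
= 2.1111111 - 0.25 = 1.8611111

1.8611111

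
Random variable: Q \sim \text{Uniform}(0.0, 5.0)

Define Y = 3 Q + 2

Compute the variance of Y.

For Y = aQ + b: Var(Y) = a² * Var(Q)
Var(Q) = (5 - 0)^2/12 = 2.0833333
Var(Y) = 3² * 2.0833333 = 9 * 2.0833333 = 18.75

18.75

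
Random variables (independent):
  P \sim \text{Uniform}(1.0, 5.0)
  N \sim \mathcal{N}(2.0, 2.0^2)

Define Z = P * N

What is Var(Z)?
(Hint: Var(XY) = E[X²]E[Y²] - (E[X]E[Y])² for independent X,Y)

Var(XY) = E[X²]E[Y²] - (E[X]E[Y])²
E[P] = 3, Var(P) = 1.3333333
E[N] = 2, Var(N) = 4
E[P²] = 1.3333333 + 3² = 10.333333
E[N²] = 4 + 2² = 8
Var(Z) = 10.333333*8 - (3*2)²
= 82.666667 - 36 = 46.666667

46.666667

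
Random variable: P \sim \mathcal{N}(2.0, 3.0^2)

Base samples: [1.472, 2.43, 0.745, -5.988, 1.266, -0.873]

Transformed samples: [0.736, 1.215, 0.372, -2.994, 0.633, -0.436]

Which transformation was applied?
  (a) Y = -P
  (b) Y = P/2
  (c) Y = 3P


Checking option (b) Y = P/2:
  P = 1.472 -> Y = 0.736 ✓
  P = 2.43 -> Y = 1.215 ✓
  P = 0.745 -> Y = 0.372 ✓
All samples match this transformation.

(b) P/2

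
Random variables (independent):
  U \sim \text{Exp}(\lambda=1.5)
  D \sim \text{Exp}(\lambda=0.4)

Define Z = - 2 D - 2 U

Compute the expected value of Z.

E[Z] = -2*E[U] - 2*E[D]
E[U] = 0.66666667
E[D] = 2.5
E[Z] = -2*0.66666667 - 2*2.5 = -6.3333333

-6.3333333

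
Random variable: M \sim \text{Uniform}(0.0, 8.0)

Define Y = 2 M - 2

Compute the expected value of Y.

For Y = 2M - 2:
E[Y] = 2 * E[M] - 2
E[M] = (0 + 8)/2 = 4
E[Y] = 2 * 4 - 2 = 6

6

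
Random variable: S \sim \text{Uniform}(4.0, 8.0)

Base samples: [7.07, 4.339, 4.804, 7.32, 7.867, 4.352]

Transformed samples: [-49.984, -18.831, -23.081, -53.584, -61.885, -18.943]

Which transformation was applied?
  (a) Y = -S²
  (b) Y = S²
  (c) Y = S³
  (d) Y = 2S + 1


Checking option (a) Y = -S²:
  S = 7.07 -> Y = -49.984 ✓
  S = 4.339 -> Y = -18.831 ✓
  S = 4.804 -> Y = -23.081 ✓
All samples match this transformation.

(a) -S²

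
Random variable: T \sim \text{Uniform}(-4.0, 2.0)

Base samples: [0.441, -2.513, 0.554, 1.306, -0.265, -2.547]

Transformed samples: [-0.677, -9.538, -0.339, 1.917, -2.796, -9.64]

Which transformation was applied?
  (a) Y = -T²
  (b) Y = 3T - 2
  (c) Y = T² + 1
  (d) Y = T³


Checking option (b) Y = 3T - 2:
  T = 0.441 -> Y = -0.677 ✓
  T = -2.513 -> Y = -9.538 ✓
  T = 0.554 -> Y = -0.339 ✓
All samples match this transformation.

(b) 3T - 2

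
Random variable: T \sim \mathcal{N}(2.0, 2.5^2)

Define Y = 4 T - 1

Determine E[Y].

For Y = 4T - 1:
E[Y] = 4 * E[T] - 1
E[T] = 2.0 = 2
E[Y] = 4 * 2 - 1 = 7

7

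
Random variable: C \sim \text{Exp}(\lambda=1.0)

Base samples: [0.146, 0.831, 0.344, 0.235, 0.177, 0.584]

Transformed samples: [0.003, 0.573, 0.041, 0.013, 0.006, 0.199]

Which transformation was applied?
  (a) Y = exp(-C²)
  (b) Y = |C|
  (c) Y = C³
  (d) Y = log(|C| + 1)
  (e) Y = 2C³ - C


Checking option (c) Y = C³:
  C = 0.146 -> Y = 0.003 ✓
  C = 0.831 -> Y = 0.573 ✓
  C = 0.344 -> Y = 0.041 ✓
All samples match this transformation.

(c) C³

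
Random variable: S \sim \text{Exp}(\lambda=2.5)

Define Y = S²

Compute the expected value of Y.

E[S²] = Var(S) + (E[S])² = 0.16 + 0.16 = 0.32

0.32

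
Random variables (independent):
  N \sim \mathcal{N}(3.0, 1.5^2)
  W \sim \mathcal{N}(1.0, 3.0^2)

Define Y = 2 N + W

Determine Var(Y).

For independent RVs: Var(aX + bY) = a²Var(X) + b²Var(Y)
Var(N) = 2.25
Var(W) = 9
Var(Y) = 2²*2.25 + 1²*9
= 4*2.25 + 1*9 = 18

18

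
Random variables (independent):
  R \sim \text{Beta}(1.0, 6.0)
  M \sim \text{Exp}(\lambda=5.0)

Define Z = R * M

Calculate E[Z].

For independent RVs: E[XY] = E[X]*E[Y]
E[R] = 0.14285714
E[M] = 0.2
E[Z] = 0.14285714 * 0.2 = 0.028571429

0.028571429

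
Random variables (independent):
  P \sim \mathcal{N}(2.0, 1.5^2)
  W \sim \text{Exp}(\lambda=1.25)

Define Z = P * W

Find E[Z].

For independent RVs: E[XY] = E[X]*E[Y]
E[P] = 2
E[W] = 0.8
E[Z] = 2 * 0.8 = 1.6

1.6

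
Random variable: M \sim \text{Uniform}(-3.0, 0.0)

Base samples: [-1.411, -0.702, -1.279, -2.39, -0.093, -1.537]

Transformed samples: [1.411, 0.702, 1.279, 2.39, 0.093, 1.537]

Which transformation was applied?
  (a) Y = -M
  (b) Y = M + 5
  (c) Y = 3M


Checking option (a) Y = -M:
  M = -1.411 -> Y = 1.411 ✓
  M = -0.702 -> Y = 0.702 ✓
  M = -1.279 -> Y = 1.279 ✓
All samples match this transformation.

(a) -M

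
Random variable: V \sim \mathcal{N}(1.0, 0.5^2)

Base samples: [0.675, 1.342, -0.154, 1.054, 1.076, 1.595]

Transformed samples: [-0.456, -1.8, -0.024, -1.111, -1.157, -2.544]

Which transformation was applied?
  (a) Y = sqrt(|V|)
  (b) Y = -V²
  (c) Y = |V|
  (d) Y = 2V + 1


Checking option (b) Y = -V²:
  V = 0.675 -> Y = -0.456 ✓
  V = 1.342 -> Y = -1.8 ✓
  V = -0.154 -> Y = -0.024 ✓
All samples match this transformation.

(b) -V²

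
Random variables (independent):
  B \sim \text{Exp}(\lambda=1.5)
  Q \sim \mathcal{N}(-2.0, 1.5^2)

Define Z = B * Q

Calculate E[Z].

For independent RVs: E[XY] = E[X]*E[Y]
E[B] = 0.66666667
E[Q] = -2
E[Z] = 0.66666667 * (-2) = -1.3333333

-1.3333333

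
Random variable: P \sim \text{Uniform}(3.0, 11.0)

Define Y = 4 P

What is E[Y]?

For Y = 4P:
E[Y] = 4 * E[P]
E[P] = (3 + 11)/2 = 7
E[Y] = 4 * 7 = 28

28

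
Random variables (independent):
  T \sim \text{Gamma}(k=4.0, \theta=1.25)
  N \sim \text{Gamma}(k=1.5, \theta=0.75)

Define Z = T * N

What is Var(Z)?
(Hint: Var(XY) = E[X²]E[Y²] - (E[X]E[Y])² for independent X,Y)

Var(XY) = E[X²]E[Y²] - (E[X]E[Y])²
E[T] = 5, Var(T) = 6.25
E[N] = 1.125, Var(N) = 0.84375
E[T²] = 6.25 + 5² = 31.25
E[N²] = 0.84375 + 1.125² = 2.109375
Var(Z) = 31.25*2.109375 - (5*1.125)²
= 65.917969 - 31.640625 = 34.277344

34.277344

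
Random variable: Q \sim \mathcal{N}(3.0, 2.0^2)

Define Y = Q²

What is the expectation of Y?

Using E[X²] = Var(X) + (E[X])²:
E[Q] = 3
Var(Q) = 2.0^2 = 4
E[Q²] = 4 + 3² = 4 + 9 = 13

13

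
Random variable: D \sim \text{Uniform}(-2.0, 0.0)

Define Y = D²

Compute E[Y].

E[D²] = Var(D) + (E[D])² = 0.33333333 + 1 = 1.3333333

1.3333333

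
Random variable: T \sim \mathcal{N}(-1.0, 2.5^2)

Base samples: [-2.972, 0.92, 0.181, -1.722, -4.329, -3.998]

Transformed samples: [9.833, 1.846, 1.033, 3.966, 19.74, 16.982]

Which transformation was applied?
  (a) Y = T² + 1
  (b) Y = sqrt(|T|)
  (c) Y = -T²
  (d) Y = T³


Checking option (a) Y = T² + 1:
  T = -2.972 -> Y = 9.833 ✓
  T = 0.92 -> Y = 1.846 ✓
  T = 0.181 -> Y = 1.033 ✓
All samples match this transformation.

(a) T² + 1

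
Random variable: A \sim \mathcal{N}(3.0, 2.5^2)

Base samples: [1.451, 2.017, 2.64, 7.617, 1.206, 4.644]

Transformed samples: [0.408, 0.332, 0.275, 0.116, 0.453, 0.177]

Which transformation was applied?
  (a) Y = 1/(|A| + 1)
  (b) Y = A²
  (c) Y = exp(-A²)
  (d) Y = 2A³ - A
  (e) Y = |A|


Checking option (a) Y = 1/(|A| + 1):
  A = 1.451 -> Y = 0.408 ✓
  A = 2.017 -> Y = 0.332 ✓
  A = 2.64 -> Y = 0.275 ✓
All samples match this transformation.

(a) 1/(|A| + 1)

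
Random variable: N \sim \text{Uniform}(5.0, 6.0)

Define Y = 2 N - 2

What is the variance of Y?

For Y = aN + b: Var(Y) = a² * Var(N)
Var(N) = (6 - 5)^2/12 = 0.083333333
Var(Y) = 2² * 0.083333333 = 4 * 0.083333333 = 0.33333333

0.33333333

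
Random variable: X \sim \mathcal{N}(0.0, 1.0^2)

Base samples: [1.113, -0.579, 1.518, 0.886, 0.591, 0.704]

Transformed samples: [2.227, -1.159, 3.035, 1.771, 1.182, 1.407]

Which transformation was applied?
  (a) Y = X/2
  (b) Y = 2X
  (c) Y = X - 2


Checking option (b) Y = 2X:
  X = 1.113 -> Y = 2.227 ✓
  X = -0.579 -> Y = -1.159 ✓
  X = 1.518 -> Y = 3.035 ✓
All samples match this transformation.

(b) 2X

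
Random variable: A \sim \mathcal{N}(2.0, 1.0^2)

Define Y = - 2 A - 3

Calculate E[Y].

For Y = -2A - 3:
E[Y] = -2 * E[A] - 3
E[A] = 2.0 = 2
E[Y] = -2 * 2 - 3 = -7

-7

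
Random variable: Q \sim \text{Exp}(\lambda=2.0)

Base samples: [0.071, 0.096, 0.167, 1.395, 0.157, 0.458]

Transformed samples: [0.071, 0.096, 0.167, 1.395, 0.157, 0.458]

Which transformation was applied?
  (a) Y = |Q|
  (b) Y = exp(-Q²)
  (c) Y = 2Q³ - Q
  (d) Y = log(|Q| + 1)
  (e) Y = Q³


Checking option (a) Y = |Q|:
  Q = 0.071 -> Y = 0.071 ✓
  Q = 0.096 -> Y = 0.096 ✓
  Q = 0.167 -> Y = 0.167 ✓
All samples match this transformation.

(a) |Q|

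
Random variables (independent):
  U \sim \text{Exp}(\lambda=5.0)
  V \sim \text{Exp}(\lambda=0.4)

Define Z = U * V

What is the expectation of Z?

For independent RVs: E[XY] = E[X]*E[Y]
E[U] = 0.2
E[V] = 2.5
E[Z] = 0.2 * 2.5 = 0.5

0.5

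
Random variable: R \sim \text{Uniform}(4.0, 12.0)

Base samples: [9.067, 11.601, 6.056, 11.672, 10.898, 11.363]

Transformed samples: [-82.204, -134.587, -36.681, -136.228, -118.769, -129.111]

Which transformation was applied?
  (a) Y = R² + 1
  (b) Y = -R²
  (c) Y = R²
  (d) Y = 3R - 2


Checking option (b) Y = -R²:
  R = 9.067 -> Y = -82.204 ✓
  R = 11.601 -> Y = -134.587 ✓
  R = 6.056 -> Y = -36.681 ✓
All samples match this transformation.

(b) -R²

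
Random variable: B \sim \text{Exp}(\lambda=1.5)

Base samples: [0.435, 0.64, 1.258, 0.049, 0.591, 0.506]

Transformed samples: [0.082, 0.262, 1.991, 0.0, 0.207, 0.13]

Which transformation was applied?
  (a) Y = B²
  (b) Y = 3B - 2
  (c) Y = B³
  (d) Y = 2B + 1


Checking option (c) Y = B³:
  B = 0.435 -> Y = 0.082 ✓
  B = 0.64 -> Y = 0.262 ✓
  B = 1.258 -> Y = 1.991 ✓
All samples match this transformation.

(c) B³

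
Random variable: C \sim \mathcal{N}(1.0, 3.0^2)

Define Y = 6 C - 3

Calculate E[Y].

For Y = 6C - 3:
E[Y] = 6 * E[C] - 3
E[C] = 1.0 = 1
E[Y] = 6 * 1 - 3 = 3

3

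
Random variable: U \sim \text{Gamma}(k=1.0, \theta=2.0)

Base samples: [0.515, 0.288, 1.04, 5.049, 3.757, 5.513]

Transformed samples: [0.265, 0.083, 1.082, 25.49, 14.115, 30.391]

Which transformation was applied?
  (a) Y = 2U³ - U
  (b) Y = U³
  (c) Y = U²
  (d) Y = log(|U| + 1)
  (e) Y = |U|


Checking option (c) Y = U²:
  U = 0.515 -> Y = 0.265 ✓
  U = 0.288 -> Y = 0.083 ✓
  U = 1.04 -> Y = 1.082 ✓
All samples match this transformation.

(c) U²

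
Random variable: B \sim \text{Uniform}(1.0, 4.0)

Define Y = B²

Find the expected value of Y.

Using E[X²] = Var(X) + (E[X])²:
E[B] = 2.5
Var(B) = (4 - 1)^2/12 = 0.75
E[B²] = 0.75 + 2.5² = 0.75 + 6.25 = 7

7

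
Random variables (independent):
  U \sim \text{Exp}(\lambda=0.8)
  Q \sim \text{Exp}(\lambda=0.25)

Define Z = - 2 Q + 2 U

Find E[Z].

E[Z] = 2*E[U] - 2*E[Q]
E[U] = 1.25
E[Q] = 4
E[Z] = 2*1.25 - 2*4 = -5.5

-5.5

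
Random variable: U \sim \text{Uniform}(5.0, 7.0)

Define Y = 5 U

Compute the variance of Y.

For Y = aU + b: Var(Y) = a² * Var(U)
Var(U) = (7 - 5)^2/12 = 0.33333333
Var(Y) = 5² * 0.33333333 = 25 * 0.33333333 = 8.3333333

8.3333333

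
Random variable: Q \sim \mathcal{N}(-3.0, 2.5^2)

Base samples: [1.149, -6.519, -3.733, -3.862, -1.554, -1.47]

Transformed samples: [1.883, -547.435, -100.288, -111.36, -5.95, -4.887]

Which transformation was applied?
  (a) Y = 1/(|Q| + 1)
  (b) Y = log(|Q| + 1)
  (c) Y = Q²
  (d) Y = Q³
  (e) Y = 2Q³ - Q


Checking option (e) Y = 2Q³ - Q:
  Q = 1.149 -> Y = 1.883 ✓
  Q = -6.519 -> Y = -547.435 ✓
  Q = -3.733 -> Y = -100.288 ✓
All samples match this transformation.

(e) 2Q³ - Q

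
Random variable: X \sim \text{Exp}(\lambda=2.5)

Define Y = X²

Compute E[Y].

E[X²] = Var(X) + (E[X])² = 0.16 + 0.16 = 0.32

0.32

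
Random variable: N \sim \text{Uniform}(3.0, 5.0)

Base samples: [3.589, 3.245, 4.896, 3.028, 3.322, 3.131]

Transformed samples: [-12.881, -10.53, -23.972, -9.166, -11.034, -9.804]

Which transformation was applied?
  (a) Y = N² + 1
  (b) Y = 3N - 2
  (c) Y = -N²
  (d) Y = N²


Checking option (c) Y = -N²:
  N = 3.589 -> Y = -12.881 ✓
  N = 3.245 -> Y = -10.53 ✓
  N = 4.896 -> Y = -23.972 ✓
All samples match this transformation.

(c) -N²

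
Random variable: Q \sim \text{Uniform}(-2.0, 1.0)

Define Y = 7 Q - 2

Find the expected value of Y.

For Y = 7Q - 2:
E[Y] = 7 * E[Q] - 2
E[Q] = (-2 + 1)/2 = -0.5
E[Y] = 7 * (-0.5) - 2 = -5.5

-5.5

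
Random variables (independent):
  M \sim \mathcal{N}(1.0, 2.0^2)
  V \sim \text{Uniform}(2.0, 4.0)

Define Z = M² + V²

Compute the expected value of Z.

E[Z] = E[M²] + E[V²]
E[M²] = Var(M) + E[M]² = 4 + 1 = 5
E[V²] = Var(V) + E[V]² = 0.33333333 + 9 = 9.3333333
E[Z] = 5 + 9.3333333 = 14.333333

14.333333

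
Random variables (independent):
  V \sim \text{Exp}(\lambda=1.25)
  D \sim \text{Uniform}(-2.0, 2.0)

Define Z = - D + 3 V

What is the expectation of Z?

E[Z] = 3*E[V] - 1*E[D]
E[V] = 0.8
E[D] = 0
E[Z] = 3*0.8 - 1*0 = 2.4

2.4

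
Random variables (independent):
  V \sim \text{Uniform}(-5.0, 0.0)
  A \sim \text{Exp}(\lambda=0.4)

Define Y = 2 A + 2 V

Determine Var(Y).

For independent RVs: Var(aX + bY) = a²Var(X) + b²Var(Y)
Var(V) = 2.0833333
Var(A) = 6.25
Var(Y) = 2²*2.0833333 + 2²*6.25
= 4*2.0833333 + 4*6.25 = 33.333333

33.333333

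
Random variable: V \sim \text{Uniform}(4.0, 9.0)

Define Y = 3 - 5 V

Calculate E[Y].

For Y = -5V + 3:
E[Y] = -5 * E[V] + 3
E[V] = (4 + 9)/2 = 6.5
E[Y] = -5 * 6.5 + 3 = -29.5

-29.5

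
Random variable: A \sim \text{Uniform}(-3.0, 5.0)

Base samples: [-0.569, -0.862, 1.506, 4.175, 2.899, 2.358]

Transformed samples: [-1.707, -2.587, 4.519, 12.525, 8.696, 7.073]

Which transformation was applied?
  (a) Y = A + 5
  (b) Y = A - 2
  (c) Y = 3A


Checking option (c) Y = 3A:
  A = -0.569 -> Y = -1.707 ✓
  A = -0.862 -> Y = -2.587 ✓
  A = 1.506 -> Y = 4.519 ✓
All samples match this transformation.

(c) 3A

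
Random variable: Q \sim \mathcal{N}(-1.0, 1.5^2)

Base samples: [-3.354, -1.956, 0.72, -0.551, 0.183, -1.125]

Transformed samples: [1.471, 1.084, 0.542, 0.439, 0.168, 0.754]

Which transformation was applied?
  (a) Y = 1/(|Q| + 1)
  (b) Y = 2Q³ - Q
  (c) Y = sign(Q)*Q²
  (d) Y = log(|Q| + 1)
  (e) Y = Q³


Checking option (d) Y = log(|Q| + 1):
  Q = -3.354 -> Y = 1.471 ✓
  Q = -1.956 -> Y = 1.084 ✓
  Q = 0.72 -> Y = 0.542 ✓
All samples match this transformation.

(d) log(|Q| + 1)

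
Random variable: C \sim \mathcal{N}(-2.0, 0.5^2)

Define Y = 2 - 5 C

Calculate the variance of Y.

For Y = aC + b: Var(Y) = a² * Var(C)
Var(C) = 0.5^2 = 0.25
Var(Y) = (-5)² * 0.25 = 25 * 0.25 = 6.25

6.25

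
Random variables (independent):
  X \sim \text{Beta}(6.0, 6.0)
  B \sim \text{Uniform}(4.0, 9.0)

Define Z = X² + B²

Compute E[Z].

E[Z] = E[X²] + E[B²]
E[X²] = Var(X) + E[X]² = 0.019230769 + 0.25 = 0.26923077
E[B²] = Var(B) + E[B]² = 2.0833333 + 42.25 = 44.333333
E[Z] = 0.26923077 + 44.333333 = 44.602564

44.602564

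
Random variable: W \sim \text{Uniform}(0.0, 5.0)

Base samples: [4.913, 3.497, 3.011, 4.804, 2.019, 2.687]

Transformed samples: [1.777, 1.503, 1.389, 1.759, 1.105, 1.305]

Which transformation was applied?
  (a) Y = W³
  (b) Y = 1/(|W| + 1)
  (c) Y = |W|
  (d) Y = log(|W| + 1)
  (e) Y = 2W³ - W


Checking option (d) Y = log(|W| + 1):
  W = 4.913 -> Y = 1.777 ✓
  W = 3.497 -> Y = 1.503 ✓
  W = 3.011 -> Y = 1.389 ✓
All samples match this transformation.

(d) log(|W| + 1)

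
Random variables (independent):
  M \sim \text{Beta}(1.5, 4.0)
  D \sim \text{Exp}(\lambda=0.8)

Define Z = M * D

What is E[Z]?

For independent RVs: E[XY] = E[X]*E[Y]
E[M] = 0.27272727
E[D] = 1.25
E[Z] = 0.27272727 * 1.25 = 0.34090909

0.34090909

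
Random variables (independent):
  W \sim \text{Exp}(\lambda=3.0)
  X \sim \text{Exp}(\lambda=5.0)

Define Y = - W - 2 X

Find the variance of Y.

For independent RVs: Var(aX + bY) = a²Var(X) + b²Var(Y)
Var(W) = 0.11111111
Var(X) = 0.04
Var(Y) = (-1)²*0.11111111 + (-2)²*0.04
= 1*0.11111111 + 4*0.04 = 0.27111111

0.27111111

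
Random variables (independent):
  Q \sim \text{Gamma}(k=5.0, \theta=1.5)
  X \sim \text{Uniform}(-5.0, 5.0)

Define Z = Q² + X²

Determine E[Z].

E[Z] = E[Q²] + E[X²]
E[Q²] = Var(Q) + E[Q]² = 11.25 + 56.25 = 67.5
E[X²] = Var(X) + E[X]² = 8.3333333 + 0 = 8.3333333
E[Z] = 67.5 + 8.3333333 = 75.833333

75.833333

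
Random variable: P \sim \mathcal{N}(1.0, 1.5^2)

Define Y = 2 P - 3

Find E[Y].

For Y = 2P - 3:
E[Y] = 2 * E[P] - 3
E[P] = 1.0 = 1
E[Y] = 2 * 1 - 3 = -1

-1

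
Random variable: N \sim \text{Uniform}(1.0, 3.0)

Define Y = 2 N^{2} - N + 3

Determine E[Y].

E[Y] = 2*E[N²] - 1*E[N] + 3
E[N] = 2
E[N²] = Var(N) + (E[N])² = 0.33333333 + 4 = 4.3333333
E[Y] = 2*4.3333333 - 1*2 + 3 = 9.6666667

9.6666667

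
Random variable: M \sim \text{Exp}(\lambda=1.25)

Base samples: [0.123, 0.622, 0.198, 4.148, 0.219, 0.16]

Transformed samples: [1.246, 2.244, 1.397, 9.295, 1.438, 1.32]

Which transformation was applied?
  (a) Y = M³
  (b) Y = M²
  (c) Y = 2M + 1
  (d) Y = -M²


Checking option (c) Y = 2M + 1:
  M = 0.123 -> Y = 1.246 ✓
  M = 0.622 -> Y = 2.244 ✓
  M = 0.198 -> Y = 1.397 ✓
All samples match this transformation.

(c) 2M + 1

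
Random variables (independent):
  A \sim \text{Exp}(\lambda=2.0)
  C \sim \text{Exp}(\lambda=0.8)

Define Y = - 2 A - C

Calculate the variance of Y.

For independent RVs: Var(aX + bY) = a²Var(X) + b²Var(Y)
Var(A) = 0.25
Var(C) = 1.5625
Var(Y) = (-2)²*0.25 + (-1)²*1.5625
= 4*0.25 + 1*1.5625 = 2.5625

2.5625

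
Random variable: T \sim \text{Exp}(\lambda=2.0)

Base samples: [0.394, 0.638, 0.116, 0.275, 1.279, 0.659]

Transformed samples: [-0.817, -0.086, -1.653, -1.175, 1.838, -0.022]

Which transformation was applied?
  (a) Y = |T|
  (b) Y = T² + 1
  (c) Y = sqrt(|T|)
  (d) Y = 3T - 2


Checking option (d) Y = 3T - 2:
  T = 0.394 -> Y = -0.817 ✓
  T = 0.638 -> Y = -0.086 ✓
  T = 0.116 -> Y = -1.653 ✓
All samples match this transformation.

(d) 3T - 2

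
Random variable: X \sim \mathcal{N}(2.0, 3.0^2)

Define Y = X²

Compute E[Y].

E[X²] = Var(X) + (E[X])² = 9 + 4 = 13

13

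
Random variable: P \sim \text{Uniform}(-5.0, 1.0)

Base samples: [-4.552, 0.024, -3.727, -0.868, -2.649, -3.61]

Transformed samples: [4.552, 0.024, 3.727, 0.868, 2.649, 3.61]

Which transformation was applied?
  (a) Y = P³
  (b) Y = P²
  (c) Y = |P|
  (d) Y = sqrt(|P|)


Checking option (c) Y = |P|:
  P = -4.552 -> Y = 4.552 ✓
  P = 0.024 -> Y = 0.024 ✓
  P = -3.727 -> Y = 3.727 ✓
All samples match this transformation.

(c) |P|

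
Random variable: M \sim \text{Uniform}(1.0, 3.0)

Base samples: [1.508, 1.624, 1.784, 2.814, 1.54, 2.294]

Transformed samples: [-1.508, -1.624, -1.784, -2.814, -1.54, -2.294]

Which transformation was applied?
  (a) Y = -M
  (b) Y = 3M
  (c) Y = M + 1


Checking option (a) Y = -M:
  M = 1.508 -> Y = -1.508 ✓
  M = 1.624 -> Y = -1.624 ✓
  M = 1.784 -> Y = -1.784 ✓
All samples match this transformation.

(a) -M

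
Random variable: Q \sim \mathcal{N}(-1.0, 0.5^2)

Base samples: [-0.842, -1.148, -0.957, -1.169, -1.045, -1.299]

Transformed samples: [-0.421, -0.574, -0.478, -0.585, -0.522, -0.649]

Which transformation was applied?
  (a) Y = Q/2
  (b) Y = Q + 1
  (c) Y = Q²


Checking option (a) Y = Q/2:
  Q = -0.842 -> Y = -0.421 ✓
  Q = -1.148 -> Y = -0.574 ✓
  Q = -0.957 -> Y = -0.478 ✓
All samples match this transformation.

(a) Q/2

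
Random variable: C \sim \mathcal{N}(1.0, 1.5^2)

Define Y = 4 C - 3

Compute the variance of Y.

For Y = aC + b: Var(Y) = a² * Var(C)
Var(C) = 1.5^2 = 2.25
Var(Y) = 4² * 2.25 = 16 * 2.25 = 36

36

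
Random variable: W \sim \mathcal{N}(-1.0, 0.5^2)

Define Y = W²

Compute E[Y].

Using E[X²] = Var(X) + (E[X])²:
E[W] = -1
Var(W) = 0.5^2 = 0.25
E[W²] = 0.25 + (-1)² = 0.25 + 1 = 1.25

1.25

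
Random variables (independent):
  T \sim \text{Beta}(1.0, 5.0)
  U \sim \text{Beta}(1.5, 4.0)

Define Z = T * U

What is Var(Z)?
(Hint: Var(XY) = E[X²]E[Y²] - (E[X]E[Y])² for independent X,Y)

Var(XY) = E[X²]E[Y²] - (E[X]E[Y])²
E[T] = 0.16666667, Var(T) = 0.01984127
E[U] = 0.27272727, Var(U) = 0.03051494
E[T²] = 0.01984127 + 0.16666667² = 0.047619048
E[U²] = 0.03051494 + 0.27272727² = 0.1048951
Var(Z) = 0.047619048*0.1048951 - (0.16666667*0.27272727)²
= 0.004995005 - 0.0020661157 = 0.0029288893

0.0029288893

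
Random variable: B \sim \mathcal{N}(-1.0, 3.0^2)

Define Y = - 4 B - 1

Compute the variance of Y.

For Y = aB + b: Var(Y) = a² * Var(B)
Var(B) = 3.0^2 = 9
Var(Y) = (-4)² * 9 = 16 * 9 = 144

144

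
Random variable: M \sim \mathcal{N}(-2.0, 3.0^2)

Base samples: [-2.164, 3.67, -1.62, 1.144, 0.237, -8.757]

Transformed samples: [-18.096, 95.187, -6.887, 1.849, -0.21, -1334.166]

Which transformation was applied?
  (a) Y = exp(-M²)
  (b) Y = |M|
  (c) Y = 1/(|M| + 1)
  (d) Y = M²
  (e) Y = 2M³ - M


Checking option (e) Y = 2M³ - M:
  M = -2.164 -> Y = -18.096 ✓
  M = 3.67 -> Y = 95.187 ✓
  M = -1.62 -> Y = -6.887 ✓
All samples match this transformation.

(e) 2M³ - M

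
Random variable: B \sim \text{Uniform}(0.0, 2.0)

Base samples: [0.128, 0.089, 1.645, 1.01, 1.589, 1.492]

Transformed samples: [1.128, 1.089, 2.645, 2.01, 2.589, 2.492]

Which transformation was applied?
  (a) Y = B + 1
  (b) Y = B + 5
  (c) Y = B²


Checking option (a) Y = B + 1:
  B = 0.128 -> Y = 1.128 ✓
  B = 0.089 -> Y = 1.089 ✓
  B = 1.645 -> Y = 2.645 ✓
All samples match this transformation.

(a) B + 1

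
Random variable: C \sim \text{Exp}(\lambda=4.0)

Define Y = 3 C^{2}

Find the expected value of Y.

E[Y] = 3*E[C²]
E[C] = 0.25
E[C²] = Var(C) + (E[C])² = 0.0625 + 0.0625 = 0.125
E[Y] = 3*0.125 = 0.375

0.375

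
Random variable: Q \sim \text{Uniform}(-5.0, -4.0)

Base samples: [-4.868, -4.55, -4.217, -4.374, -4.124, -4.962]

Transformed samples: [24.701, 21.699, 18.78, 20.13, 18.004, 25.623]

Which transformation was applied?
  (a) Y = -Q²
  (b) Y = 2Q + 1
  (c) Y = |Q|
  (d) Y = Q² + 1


Checking option (d) Y = Q² + 1:
  Q = -4.868 -> Y = 24.701 ✓
  Q = -4.55 -> Y = 21.699 ✓
  Q = -4.217 -> Y = 18.78 ✓
All samples match this transformation.

(d) Q² + 1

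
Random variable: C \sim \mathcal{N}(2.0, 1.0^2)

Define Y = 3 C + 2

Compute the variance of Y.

For Y = aC + b: Var(Y) = a² * Var(C)
Var(C) = 1.0^2 = 1
Var(Y) = 3² * 1 = 9 * 1 = 9

9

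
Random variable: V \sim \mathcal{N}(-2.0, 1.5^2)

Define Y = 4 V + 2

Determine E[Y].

For Y = 4V + 2:
E[Y] = 4 * E[V] + 2
E[V] = -2.0 = -2
E[Y] = 4 * (-2) + 2 = -6

-6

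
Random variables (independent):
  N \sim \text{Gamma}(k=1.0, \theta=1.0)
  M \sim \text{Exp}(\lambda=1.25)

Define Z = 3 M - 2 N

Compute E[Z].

E[Z] = -2*E[N] + 3*E[M]
E[N] = 1
E[M] = 0.8
E[Z] = -2*1 + 3*0.8 = 0.4

0.4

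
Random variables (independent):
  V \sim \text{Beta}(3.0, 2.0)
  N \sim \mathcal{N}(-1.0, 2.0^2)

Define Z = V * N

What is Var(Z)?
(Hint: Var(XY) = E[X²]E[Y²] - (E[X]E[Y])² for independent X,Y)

Var(XY) = E[X²]E[Y²] - (E[X]E[Y])²
E[V] = 0.6, Var(V) = 0.04
E[N] = -1, Var(N) = 4
E[V²] = 0.04 + 0.6² = 0.4
E[N²] = 4 + (-1)² = 5
Var(Z) = 0.4*5 - (0.6*(-1))²
= 2 - 0.36 = 1.64

1.64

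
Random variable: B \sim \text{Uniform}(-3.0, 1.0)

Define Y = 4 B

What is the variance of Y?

For Y = aB + b: Var(Y) = a² * Var(B)
Var(B) = (1 + 3)^2/12 = 1.3333333
Var(Y) = 4² * 1.3333333 = 16 * 1.3333333 = 21.333333

21.333333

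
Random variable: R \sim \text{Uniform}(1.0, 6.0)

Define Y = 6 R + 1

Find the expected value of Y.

For Y = 6R + 1:
E[Y] = 6 * E[R] + 1
E[R] = (1 + 6)/2 = 3.5
E[Y] = 6 * 3.5 + 1 = 22

22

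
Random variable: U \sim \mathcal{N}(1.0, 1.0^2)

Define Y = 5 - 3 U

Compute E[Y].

For Y = -3U + 5:
E[Y] = -3 * E[U] + 5
E[U] = 1.0 = 1
E[Y] = -3 * 1 + 5 = 2

2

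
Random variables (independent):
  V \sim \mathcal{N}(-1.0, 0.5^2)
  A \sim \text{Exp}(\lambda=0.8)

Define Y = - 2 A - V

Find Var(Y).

For independent RVs: Var(aX + bY) = a²Var(X) + b²Var(Y)
Var(V) = 0.25
Var(A) = 1.5625
Var(Y) = (-1)²*0.25 + (-2)²*1.5625
= 1*0.25 + 4*1.5625 = 6.5

6.5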